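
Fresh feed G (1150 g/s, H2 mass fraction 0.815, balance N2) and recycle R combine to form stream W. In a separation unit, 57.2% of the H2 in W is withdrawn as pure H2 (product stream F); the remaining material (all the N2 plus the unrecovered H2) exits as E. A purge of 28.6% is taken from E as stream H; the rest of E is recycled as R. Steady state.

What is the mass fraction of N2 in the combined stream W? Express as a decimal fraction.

N2 enters only via G and leaves only via the purge: 1150×0.185 = 0.286×(N2 in E), and the separation unit passes all N2, so N2 in W = N2 in E = 743.88 g/s.
H2 in W: m_A = 1150×0.815 + (1−0.286)·(1−0.572)·m_A, so m_A = 937.25/0.6944 = 1349.7 g/s.
W = 1349.7 + 743.88 = 2093.6 g/s.
N2 fraction in W = 743.88/2093.6 = 0.355.

0.355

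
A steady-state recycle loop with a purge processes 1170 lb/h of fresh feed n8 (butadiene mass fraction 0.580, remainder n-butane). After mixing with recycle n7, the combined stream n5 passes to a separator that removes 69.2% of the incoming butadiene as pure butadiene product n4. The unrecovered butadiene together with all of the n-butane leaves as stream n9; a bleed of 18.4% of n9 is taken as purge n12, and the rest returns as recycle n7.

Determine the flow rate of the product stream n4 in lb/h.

butadiene in n5: m_A = 1170×0.580 + (1−0.184)·(1−0.692)·m_A, so m_A = 678.6/0.7487 = 906.4 lb/h.
Product n4 = 0.692×906.4 = 627.23 lb/h.

627.2 lb/h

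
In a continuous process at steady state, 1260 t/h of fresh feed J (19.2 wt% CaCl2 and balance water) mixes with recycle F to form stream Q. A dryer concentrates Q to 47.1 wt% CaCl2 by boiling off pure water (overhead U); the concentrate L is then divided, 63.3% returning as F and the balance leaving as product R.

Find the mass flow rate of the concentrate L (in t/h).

Overall CaCl2 balance (none leaves overhead): CaCl2 in fresh feed = CaCl2 in product, i.e. 1260×0.192 = (1−0.633)·L·0.471.
L = 241.92/(0.471×0.367) = 1399.5 t/h.

1400 t/h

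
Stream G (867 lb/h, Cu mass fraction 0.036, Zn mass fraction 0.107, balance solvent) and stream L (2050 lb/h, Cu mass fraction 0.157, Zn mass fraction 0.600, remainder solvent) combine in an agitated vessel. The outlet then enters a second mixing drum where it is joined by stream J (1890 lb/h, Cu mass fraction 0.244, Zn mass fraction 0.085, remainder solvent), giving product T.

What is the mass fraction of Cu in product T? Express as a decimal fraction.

Overall, product flow = 4807 lb/h.
Cu in = 867×0.036 + 2050×0.157 + 1890×0.244 = 814.22 lb/h.
Cu fraction in T = 0.169.

0.169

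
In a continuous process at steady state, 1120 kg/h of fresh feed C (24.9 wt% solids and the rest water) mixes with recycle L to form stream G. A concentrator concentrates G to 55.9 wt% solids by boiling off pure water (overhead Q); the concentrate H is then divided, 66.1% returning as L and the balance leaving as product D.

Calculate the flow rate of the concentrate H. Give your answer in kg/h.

1472 kg/h

Overall solids balance (none leaves overhead): solids in fresh feed = solids in product, i.e. 1120×0.249 = (1−0.661)·H·0.559.
H = 278.88/(0.559×0.339) = 1471.7 kg/h.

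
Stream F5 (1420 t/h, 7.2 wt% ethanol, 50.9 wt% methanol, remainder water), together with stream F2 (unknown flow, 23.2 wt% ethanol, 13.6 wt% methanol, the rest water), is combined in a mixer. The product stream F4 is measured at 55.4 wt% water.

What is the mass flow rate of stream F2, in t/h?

2458 t/h

Let F2 be the unknown flow. Total out = 1420 + F2.
water balance: 594.98 + 0.632·F2 = 0.554·(1420 + F2)
(0.632 − 0.554)·F2 = 0.554×1420 − 594.98 = 191.7
F2 = 191.7 / 0.078 = 2457.7 t/h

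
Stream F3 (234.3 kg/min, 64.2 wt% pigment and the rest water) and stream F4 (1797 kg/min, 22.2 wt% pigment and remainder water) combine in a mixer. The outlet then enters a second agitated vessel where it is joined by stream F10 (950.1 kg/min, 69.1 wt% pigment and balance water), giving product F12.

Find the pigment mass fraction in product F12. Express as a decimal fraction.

0.404

Overall, product flow = 2981.4 kg/min.
pigment in = 234.3×0.642 + 1797×0.222 + 950.1×0.691 = 1205.9 kg/min.
pigment fraction in F12 = 0.404.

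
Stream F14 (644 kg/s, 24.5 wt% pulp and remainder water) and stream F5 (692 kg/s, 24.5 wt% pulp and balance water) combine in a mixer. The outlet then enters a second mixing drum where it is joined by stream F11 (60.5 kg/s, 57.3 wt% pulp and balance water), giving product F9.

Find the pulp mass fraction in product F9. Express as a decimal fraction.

0.259

Overall, product flow = 1396.5 kg/s.
pulp in = 644×0.245 + 692×0.245 + 60.5×0.573 = 361.99 kg/s.
pulp fraction in F9 = 0.259.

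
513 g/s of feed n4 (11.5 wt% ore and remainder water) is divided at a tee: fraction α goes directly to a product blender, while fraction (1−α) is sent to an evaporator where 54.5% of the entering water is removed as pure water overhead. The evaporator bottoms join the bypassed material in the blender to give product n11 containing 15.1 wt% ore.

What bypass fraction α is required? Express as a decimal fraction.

All 513×0.115 = 58.995 g/s of ore reaches n11, so n11 = 58.995/0.151 = 390.7 g/s and vapour = 122.3 g/s.
The evaporator receives (1−α)·513 of feed at 0.885 water and removes 0.545 of that water:
0.545×0.885×(1−α)×513 = 122.3
(1−α) = 122.3/247.43 = 0.4943;  α = 0.5057.

0.506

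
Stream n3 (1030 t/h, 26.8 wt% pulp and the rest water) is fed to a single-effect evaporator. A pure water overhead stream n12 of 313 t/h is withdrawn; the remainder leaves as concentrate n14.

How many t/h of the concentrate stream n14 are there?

Concentrate = 1030 − 313 = 717 t/h.

717 t/h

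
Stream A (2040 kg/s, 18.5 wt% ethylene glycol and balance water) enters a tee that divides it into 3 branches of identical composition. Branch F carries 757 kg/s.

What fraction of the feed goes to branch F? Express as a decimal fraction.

Fraction to F = 757/2040 = 0.3711.

0.371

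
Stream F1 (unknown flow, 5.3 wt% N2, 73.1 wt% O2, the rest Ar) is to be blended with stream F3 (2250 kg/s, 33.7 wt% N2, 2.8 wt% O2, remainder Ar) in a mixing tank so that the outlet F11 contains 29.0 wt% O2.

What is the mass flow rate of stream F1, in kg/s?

1337 kg/s

Let F1 be the unknown flow. Total out = 2250 + F1.
O2 balance: 63 + 0.731·F1 = 0.290·(2250 + F1)
(0.731 − 0.290)·F1 = 0.290×2250 − 63 = 589.5
F1 = 589.5 / 0.441 = 1336.7 kg/s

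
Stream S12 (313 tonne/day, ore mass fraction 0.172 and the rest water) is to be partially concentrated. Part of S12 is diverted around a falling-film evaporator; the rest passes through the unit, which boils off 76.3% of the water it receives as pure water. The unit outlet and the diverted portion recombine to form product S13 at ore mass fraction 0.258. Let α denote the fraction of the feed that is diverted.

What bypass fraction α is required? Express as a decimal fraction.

All 313×0.172 = 53.836 tonne/day of ore reaches S13, so S13 = 53.836/0.258 = 208.67 tonne/day and vapour = 104.33 tonne/day.
The evaporator receives (1−α)·313 of feed at 0.828 water and removes 0.763 of that water:
0.763×0.828×(1−α)×313 = 104.33
(1−α) = 104.33/197.74 = 0.5276;  α = 0.4724.

0.472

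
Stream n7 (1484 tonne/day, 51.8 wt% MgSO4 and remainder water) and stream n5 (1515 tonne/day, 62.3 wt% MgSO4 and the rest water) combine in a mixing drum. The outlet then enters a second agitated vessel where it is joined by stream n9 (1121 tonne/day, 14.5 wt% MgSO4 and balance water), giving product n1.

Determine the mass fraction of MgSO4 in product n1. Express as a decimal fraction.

0.455

Overall, product flow = 4120 tonne/day.
MgSO4 in = 1484×0.518 + 1515×0.623 + 1121×0.145 = 1875.1 tonne/day.
MgSO4 fraction in n1 = 0.455.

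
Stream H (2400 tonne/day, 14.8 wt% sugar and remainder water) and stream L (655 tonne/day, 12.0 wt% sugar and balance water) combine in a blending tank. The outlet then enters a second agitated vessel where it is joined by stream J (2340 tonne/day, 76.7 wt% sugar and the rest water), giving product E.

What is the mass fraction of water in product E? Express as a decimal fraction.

0.587

Overall, product flow = 5395 tonne/day.
water in = 2400×0.852 + 655×0.880 + 2340×0.233 = 3166.4 tonne/day.
water fraction in E = 0.587.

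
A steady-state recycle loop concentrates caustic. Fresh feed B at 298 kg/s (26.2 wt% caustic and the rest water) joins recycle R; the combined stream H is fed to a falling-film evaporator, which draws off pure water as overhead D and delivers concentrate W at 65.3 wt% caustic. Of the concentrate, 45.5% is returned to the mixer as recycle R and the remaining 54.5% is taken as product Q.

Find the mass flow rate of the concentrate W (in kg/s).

219.4 kg/s

Overall caustic balance (none leaves overhead): caustic in fresh feed = caustic in product, i.e. 298×0.262 = (1−0.455)·W·0.653.
W = 78.076/(0.653×0.545) = 219.39 kg/s.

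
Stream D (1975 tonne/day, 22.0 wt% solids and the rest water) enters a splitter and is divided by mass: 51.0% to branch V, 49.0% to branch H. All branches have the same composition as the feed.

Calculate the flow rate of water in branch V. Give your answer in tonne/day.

Branch V total = 0.510×1975 = 1007.2 tonne/day.
water in V = 0.780×1007.2 = 785.65 tonne/day.

785.7 tonne/day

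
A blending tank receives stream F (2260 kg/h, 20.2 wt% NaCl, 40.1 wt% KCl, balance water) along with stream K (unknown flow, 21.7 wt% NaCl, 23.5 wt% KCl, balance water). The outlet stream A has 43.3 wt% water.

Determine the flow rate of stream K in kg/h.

Let K be the unknown flow. Total out = 2260 + K.
water balance: 897.22 + 0.548·K = 0.433·(2260 + K)
(0.548 − 0.433)·K = 0.433×2260 − 897.22 = 81.36
K = 81.36 / 0.115 = 707.48 kg/h

707.5 kg/h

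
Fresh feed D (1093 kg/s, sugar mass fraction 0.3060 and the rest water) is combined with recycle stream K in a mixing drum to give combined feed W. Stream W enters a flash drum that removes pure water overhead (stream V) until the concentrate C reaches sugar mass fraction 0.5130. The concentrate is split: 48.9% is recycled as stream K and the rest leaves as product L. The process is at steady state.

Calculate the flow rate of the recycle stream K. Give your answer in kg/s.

623.9 kg/s

Overall sugar balance (none leaves overhead): sugar in fresh feed = sugar in product, i.e. 1093×0.306 = (1−0.489)·C·0.513.
C = 334.46/(0.513×0.511) = 1275.9 kg/s.
Recycle K = 0.489×1275.9 = 623.9 kg/s.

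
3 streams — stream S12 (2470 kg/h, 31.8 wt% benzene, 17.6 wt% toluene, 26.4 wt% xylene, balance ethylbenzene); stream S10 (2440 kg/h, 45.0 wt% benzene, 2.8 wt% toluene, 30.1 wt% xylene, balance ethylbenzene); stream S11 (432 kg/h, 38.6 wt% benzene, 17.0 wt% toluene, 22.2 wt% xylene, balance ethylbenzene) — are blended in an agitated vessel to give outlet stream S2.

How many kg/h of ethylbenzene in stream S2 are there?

ethylbenzene out = ethylbenzene in = 2470×0.242 + 2440×0.221 + 432×0.222 = 1232.9 kg/h.

1233 kg/h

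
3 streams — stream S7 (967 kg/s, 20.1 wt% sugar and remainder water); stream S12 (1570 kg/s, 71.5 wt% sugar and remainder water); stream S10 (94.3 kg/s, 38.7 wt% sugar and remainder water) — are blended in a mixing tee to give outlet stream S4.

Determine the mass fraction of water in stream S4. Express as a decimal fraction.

Total flow out = 967 + 1570 + 94.3 = 2631.3 kg/s.
water in = 967×0.799 + 1570×0.285 + 94.3×0.613 = 1277.9 kg/s.
water mass fraction in S4 = 1277.9/2631.3 = 0.486.

0.486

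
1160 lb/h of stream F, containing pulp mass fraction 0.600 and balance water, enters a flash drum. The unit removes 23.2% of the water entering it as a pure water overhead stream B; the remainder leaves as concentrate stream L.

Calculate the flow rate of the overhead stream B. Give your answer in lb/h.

water entering = 1160×0.400 = 464 lb/h; overhead removed = 0.232×464 = 107.65 lb/h.

107.6 lb/h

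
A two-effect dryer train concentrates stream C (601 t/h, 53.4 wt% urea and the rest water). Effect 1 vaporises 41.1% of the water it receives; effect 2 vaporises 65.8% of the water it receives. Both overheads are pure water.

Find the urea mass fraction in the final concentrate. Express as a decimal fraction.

0.850

water in feed = 601×0.466 = 280.07 t/h.
After stage 1: water left = (1−0.411)×280.07 = 164.96; stream total = 485.89 t/h.
After stage 2: water left = (1−0.658)×164.96 = 56.416; final concentrate = 377.35 t/h.
urea fraction = 320.93/377.35 = 0.850.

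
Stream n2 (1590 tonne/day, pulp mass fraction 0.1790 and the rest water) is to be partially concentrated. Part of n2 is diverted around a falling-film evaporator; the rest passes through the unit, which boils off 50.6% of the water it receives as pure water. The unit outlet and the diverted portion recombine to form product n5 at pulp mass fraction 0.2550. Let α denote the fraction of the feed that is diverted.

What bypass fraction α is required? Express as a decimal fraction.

All 1590×0.179 = 284.61 tonne/day of pulp reaches n5, so n5 = 284.61/0.255 = 1116.1 tonne/day and vapour = 473.88 tonne/day.
The evaporator receives (1−α)·1590 of feed at 0.821 water and removes 0.506 of that water:
0.506×0.821×(1−α)×1590 = 473.88
(1−α) = 473.88/660.53 = 0.7174;  α = 0.2826.

0.283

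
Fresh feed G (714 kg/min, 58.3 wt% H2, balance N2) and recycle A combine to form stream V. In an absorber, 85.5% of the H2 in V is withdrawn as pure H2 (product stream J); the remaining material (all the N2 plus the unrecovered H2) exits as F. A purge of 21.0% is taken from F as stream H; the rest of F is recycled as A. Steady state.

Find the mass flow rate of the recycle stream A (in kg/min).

N2 enters only via G and leaves only via the purge: 714×0.417 = 0.210×(N2 in F), and the absorber passes all N2, so N2 in V = N2 in F = 1417.8 kg/min.
H2 in V: m_A = 714×0.583 + (1−0.210)·(1−0.855)·m_A, so m_A = 416.26/0.8854 = 470.11 kg/min.
F = (1−0.855)×470.11 + 1417.8 = 1486 kg/min.
Recycle A = (1−0.210)×1486 = 1173.9 kg/min.

1174 kg/min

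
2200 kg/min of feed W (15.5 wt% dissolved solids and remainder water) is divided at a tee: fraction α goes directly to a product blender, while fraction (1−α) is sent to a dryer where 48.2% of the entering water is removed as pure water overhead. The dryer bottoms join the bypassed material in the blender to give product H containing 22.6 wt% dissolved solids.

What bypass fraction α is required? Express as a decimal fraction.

All 2200×0.155 = 341 kg/min of dissolved solids reaches H, so H = 341/0.226 = 1508.8 kg/min and vapour = 691.15 kg/min.
The evaporator receives (1−α)·2200 of feed at 0.845 water and removes 0.482 of that water:
0.482×0.845×(1−α)×2200 = 691.15
(1−α) = 691.15/896.04 = 0.7713;  α = 0.2287.

0.229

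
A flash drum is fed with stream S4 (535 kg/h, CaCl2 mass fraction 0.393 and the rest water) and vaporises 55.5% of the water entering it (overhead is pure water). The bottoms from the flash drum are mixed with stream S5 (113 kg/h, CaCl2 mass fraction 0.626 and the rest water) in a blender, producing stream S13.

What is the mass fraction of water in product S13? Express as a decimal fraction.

0.399

Vapour removed = 0.555×0.607×535 = 180.23 kg/h; concentrate = 354.77 kg/h.
water reaching the mixer = 144.51 (from concentrate) + 113×0.374 = 186.77 kg/h.
Product flow = 354.77 + 113 = 467.77 kg/h; water fraction = 0.399.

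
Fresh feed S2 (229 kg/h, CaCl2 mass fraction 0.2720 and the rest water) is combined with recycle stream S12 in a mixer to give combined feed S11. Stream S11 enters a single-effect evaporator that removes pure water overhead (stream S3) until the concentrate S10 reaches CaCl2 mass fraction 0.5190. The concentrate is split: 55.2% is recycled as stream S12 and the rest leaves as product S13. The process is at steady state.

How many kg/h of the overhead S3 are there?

109 kg/h

Overall CaCl2 balance (none leaves overhead): CaCl2 in fresh feed = CaCl2 in product, i.e. 229×0.272 = (1−0.552)·S10·0.519.
S10 = 62.288/(0.519×0.448) = 267.89 kg/h.
Recycle S12 = 0.552×267.89 = 147.88 kg/h.
Combined feed S11 = 229 + 147.88 = 376.88 kg/h.
Overhead S3 = S11 − S10 = 376.88 − 267.89 = 108.98 kg/h.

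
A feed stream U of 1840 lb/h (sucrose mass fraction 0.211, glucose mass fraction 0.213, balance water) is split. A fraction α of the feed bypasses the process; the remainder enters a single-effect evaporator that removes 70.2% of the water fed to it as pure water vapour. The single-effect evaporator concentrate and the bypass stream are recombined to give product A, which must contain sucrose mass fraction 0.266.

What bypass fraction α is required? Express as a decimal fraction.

0.489

All 1840×0.211 = 388.24 lb/h of sucrose reaches A, so A = 388.24/0.266 = 1459.5 lb/h and vapour = 380.45 lb/h.
The evaporator receives (1−α)·1840 of feed at 0.576 water and removes 0.702 of that water:
0.702×0.576×(1−α)×1840 = 380.45
(1−α) = 380.45/744.01 = 0.5114;  α = 0.4886.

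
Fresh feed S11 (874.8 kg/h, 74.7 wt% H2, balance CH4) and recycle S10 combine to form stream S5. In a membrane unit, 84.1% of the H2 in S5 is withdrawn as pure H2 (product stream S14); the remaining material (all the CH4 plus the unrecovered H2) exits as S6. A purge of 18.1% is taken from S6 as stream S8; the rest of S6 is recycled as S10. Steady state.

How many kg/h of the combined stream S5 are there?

CH4 enters only via S11 and leaves only via the purge: 874.8×0.253 = 0.181×(CH4 in S6), and the membrane unit passes all CH4, so CH4 in S5 = CH4 in S6 = 1222.8 kg/h.
H2 in S5: m_A = 874.8×0.747 + (1−0.181)·(1−0.841)·m_A, so m_A = 653.48/0.8698 = 751.31 kg/h.
S5 = 751.31 + 1222.8 = 1974.1 kg/h.

1974 kg/h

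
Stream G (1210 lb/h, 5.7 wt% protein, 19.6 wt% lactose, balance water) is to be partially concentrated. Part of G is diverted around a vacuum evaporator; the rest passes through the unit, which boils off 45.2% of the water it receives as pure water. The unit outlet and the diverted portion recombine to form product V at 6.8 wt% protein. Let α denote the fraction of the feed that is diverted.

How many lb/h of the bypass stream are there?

630.3 lb/h

All 1210×0.057 = 68.97 lb/h of protein reaches V, so V = 68.97/0.068 = 1014.3 lb/h and vapour = 195.74 lb/h.
The evaporator receives (1−α)·1210 of feed at 0.747 water and removes 0.452 of that water:
0.452×0.747×(1−α)×1210 = 195.74
(1−α) = 195.74/408.55 = 0.4791;  α = 0.5209.
Bypass flow = 0.5209×1210 = 630.29 lb/h.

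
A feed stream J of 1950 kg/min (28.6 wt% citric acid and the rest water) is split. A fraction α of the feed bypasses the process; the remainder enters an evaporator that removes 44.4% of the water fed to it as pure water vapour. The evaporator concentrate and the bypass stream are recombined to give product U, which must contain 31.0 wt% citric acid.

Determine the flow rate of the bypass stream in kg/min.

1474 kg/min

All 1950×0.286 = 557.7 kg/min of citric acid reaches U, so U = 557.7/0.310 = 1799 kg/min and vapour = 150.97 kg/min.
The evaporator receives (1−α)·1950 of feed at 0.714 water and removes 0.444 of that water:
0.444×0.714×(1−α)×1950 = 150.97
(1−α) = 150.97/618.18 = 0.2442;  α = 0.7558.
Bypass flow = 0.7558×1950 = 1473.8 kg/min.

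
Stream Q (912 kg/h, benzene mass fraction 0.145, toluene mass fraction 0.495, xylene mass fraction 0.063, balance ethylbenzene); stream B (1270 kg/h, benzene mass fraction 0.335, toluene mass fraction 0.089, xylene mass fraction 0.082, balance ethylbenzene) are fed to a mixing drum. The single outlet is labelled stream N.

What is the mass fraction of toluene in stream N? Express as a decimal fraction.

0.259

Total flow out = 912 + 1270 = 2182 kg/h.
toluene in = 912×0.495 + 1270×0.089 = 564.47 kg/h.
toluene mass fraction in N = 564.47/2182 = 0.259.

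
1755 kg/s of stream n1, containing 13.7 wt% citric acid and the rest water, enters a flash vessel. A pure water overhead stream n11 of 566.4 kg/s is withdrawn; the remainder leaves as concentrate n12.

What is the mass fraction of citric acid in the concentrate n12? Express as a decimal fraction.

0.2023

citric acid is not removed: 1755×0.137 = 240.44 kg/s of citric acid enters n12.
Concentrate = 1755 − 566.4 = 1188.6 kg/s.
Mass fraction = 240.44/1188.6 = 0.2023.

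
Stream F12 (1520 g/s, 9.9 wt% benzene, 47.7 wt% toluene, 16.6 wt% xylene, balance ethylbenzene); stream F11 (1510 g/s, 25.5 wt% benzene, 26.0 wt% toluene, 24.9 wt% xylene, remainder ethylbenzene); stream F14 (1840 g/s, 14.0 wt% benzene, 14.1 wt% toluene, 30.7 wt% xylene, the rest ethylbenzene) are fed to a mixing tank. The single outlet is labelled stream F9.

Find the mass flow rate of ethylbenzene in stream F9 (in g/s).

1507 g/s

ethylbenzene out = ethylbenzene in = 1520×0.258 + 1510×0.236 + 1840×0.412 = 1506.6 g/s.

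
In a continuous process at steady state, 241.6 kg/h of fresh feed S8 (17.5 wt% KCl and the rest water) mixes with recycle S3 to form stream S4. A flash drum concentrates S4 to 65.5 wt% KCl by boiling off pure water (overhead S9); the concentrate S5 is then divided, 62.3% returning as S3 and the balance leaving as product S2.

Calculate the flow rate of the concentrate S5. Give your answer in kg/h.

Overall KCl balance (none leaves overhead): KCl in fresh feed = KCl in product, i.e. 241.6×0.175 = (1−0.623)·S5·0.655.
S5 = 42.28/(0.655×0.377) = 171.22 kg/h.

171.2 kg/h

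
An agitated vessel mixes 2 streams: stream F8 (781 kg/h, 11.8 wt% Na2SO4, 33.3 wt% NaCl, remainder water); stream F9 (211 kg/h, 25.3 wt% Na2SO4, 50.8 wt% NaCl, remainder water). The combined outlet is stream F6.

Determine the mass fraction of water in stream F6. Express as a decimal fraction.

0.483

Total flow out = 781 + 211 = 992 kg/h.
water in = 781×0.549 + 211×0.239 = 479.2 kg/h.
water mass fraction in F6 = 479.2/992 = 0.483.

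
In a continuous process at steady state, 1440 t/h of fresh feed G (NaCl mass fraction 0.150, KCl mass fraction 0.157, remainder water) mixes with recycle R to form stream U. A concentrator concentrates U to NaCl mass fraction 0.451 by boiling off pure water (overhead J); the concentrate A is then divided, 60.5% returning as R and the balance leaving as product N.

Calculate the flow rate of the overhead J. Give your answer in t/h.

961.1 t/h

Overall NaCl balance (none leaves overhead): NaCl in fresh feed = NaCl in product, i.e. 1440×0.150 = (1−0.605)·A·0.451.
A = 216/(0.451×0.395) = 1212.5 t/h.
Recycle R = 0.605×1212.5 = 733.56 t/h.
Combined feed U = 1440 + 733.56 = 2173.6 t/h.
Overhead J = U − A = 2173.6 − 1212.5 = 961.06 t/h.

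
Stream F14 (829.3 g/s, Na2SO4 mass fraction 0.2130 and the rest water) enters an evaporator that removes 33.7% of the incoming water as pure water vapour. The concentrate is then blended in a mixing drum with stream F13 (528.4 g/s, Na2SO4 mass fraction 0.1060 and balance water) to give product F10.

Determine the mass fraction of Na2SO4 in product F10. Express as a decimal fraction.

0.2045

Vapour removed = 0.337×0.787×829.3 = 219.95 g/s; concentrate = 609.35 g/s.
Na2SO4 reaching the mixer = 176.64 (from concentrate) + 528.4×0.106 = 232.65 g/s.
Product flow = 609.35 + 528.4 = 1137.8 g/s; Na2SO4 fraction = 0.2045.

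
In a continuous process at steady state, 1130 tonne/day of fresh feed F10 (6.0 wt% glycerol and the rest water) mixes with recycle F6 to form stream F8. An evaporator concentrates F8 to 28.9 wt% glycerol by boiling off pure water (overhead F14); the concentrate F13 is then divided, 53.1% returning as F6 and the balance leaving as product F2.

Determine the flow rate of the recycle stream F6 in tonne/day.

Overall glycerol balance (none leaves overhead): glycerol in fresh feed = glycerol in product, i.e. 1130×0.060 = (1−0.531)·F13·0.289.
F13 = 67.8/(0.289×0.469) = 500.22 tonne/day.
Recycle F6 = 0.531×500.22 = 265.62 tonne/day.

265.6 tonne/day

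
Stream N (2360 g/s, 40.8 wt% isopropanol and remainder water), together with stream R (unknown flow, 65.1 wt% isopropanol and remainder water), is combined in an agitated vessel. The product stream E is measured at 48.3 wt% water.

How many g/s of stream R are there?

1920 g/s

Let R be the unknown flow. Total out = 2360 + R.
water balance: 1397.1 + 0.349·R = 0.483·(2360 + R)
(0.349 − 0.483)·R = 0.483×2360 − 1397.1 = -257.24
R = -257.24 / -0.134 = 1919.7 g/s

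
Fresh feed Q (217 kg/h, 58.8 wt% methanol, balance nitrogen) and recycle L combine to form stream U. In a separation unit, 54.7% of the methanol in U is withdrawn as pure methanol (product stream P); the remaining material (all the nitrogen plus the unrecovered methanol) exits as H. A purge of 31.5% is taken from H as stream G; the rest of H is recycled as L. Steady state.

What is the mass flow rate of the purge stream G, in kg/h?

115.8 kg/h

nitrogen enters only via Q and leaves only via the purge: 217×0.412 = 0.315×(nitrogen in H), and the separation unit passes all nitrogen, so nitrogen in U = nitrogen in H = 283.82 kg/h.
methanol in U: m_A = 217×0.588 + (1−0.315)·(1−0.547)·m_A, so m_A = 127.6/0.6897 = 185 kg/h.
H = (1−0.547)×185 + 283.82 = 367.63 kg/h.
Purge G = 0.315×367.63 = 115.8 kg/h.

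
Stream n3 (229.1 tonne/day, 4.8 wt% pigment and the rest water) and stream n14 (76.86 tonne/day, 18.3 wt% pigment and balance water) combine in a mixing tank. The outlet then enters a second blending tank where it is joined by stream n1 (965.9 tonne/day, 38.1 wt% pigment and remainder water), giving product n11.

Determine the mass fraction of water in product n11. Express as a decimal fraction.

0.691

Overall, product flow = 1271.9 tonne/day.
water in = 229.1×0.952 + 76.86×0.817 + 965.9×0.619 = 878.79 tonne/day.
water fraction in n11 = 0.691.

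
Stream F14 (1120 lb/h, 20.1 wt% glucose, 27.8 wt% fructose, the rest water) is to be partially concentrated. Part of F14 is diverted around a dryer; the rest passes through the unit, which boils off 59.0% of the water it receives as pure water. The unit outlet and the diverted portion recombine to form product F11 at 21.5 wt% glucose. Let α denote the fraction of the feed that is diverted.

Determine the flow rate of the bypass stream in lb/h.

882.7 lb/h

All 1120×0.201 = 225.12 lb/h of glucose reaches F11, so F11 = 225.12/0.215 = 1047.1 lb/h and vapour = 72.93 lb/h.
The evaporator receives (1−α)·1120 of feed at 0.521 water and removes 0.590 of that water:
0.590×0.521×(1−α)×1120 = 72.93
(1−α) = 72.93/344.28 = 0.2118;  α = 0.7882.
Bypass flow = 0.7882×1120 = 882.74 lb/h.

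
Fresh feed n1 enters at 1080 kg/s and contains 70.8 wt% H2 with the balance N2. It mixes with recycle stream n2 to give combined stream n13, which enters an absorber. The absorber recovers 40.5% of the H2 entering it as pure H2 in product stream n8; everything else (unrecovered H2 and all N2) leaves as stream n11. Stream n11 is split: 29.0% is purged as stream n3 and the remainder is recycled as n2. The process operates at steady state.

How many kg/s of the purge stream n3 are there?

N2 enters only via n1 and leaves only via the purge: 1080×0.292 = 0.290×(N2 in n11), and the absorber passes all N2, so N2 in n13 = N2 in n11 = 1087.4 kg/s.
H2 in n13: m_A = 1080×0.708 + (1−0.290)·(1−0.405)·m_A, so m_A = 764.64/0.5776 = 1323.9 kg/s.
n11 = (1−0.405)×1323.9 + 1087.4 = 1875.2 kg/s.
Purge n3 = 0.290×1875.2 = 543.81 kg/s.

543.8 kg/s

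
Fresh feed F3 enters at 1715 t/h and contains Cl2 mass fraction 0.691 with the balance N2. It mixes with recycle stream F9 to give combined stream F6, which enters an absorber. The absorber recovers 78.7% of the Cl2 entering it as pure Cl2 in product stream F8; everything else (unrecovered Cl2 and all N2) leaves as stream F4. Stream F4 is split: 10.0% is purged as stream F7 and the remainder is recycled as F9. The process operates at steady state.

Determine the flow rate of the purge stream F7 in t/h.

N2 enters only via F3 and leaves only via the purge: 1715×0.309 = 0.100×(N2 in F4), and the absorber passes all N2, so N2 in F6 = N2 in F4 = 5299.3 t/h.
Cl2 in F6: m_A = 1715×0.691 + (1−0.100)·(1−0.787)·m_A, so m_A = 1185.1/0.8083 = 1466.1 t/h.
F4 = (1−0.787)×1466.1 + 5299.3 = 5611.6 t/h.
Purge F7 = 0.100×5611.6 = 561.16 t/h.

561.2 t/h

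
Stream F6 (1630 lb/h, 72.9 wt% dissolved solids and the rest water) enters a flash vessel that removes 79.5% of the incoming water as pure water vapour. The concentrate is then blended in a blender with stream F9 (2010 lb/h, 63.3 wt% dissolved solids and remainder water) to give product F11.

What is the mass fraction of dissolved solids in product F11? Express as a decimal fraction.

0.748

Vapour removed = 0.795×0.271×1630 = 351.18 lb/h; concentrate = 1278.8 lb/h.
dissolved solids reaching the mixer = 1188.3 (from concentrate) + 2010×0.633 = 2460.6 lb/h.
Product flow = 1278.8 + 2010 = 3288.8 lb/h; dissolved solids fraction = 0.748.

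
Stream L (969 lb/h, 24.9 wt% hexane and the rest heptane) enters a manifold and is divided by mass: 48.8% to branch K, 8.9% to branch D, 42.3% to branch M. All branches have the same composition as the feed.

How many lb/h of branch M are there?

Branch M flow = 0.423×969 = 409.89 lb/h.

409.9 lb/h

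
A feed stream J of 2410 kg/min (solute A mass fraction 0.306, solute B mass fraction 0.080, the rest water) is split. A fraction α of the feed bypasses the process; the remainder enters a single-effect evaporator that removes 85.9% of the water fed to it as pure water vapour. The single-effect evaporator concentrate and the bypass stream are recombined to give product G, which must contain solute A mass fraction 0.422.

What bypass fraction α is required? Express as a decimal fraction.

0.479

All 2410×0.306 = 737.46 kg/min of solute A reaches G, so G = 737.46/0.422 = 1747.5 kg/min and vapour = 662.46 kg/min.
The evaporator receives (1−α)·2410 of feed at 0.614 water and removes 0.859 of that water:
0.859×0.614×(1−α)×2410 = 662.46
(1−α) = 662.46/1271.1 = 0.5212;  α = 0.4788.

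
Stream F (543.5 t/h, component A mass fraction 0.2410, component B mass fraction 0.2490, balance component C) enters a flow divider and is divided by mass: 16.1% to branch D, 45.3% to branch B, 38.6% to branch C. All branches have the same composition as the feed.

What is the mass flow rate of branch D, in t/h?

87.5 t/h

Branch D flow = 0.161×543.5 = 87.504 t/h.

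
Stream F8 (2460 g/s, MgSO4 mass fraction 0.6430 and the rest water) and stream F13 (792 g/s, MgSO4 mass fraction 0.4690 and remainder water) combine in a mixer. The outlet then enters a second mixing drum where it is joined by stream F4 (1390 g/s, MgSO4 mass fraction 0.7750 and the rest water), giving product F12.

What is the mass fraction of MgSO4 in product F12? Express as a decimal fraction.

0.6528

Overall, product flow = 4642 g/s.
MgSO4 in = 2460×0.643 + 792×0.469 + 1390×0.775 = 3030.5 g/s.
MgSO4 fraction in F12 = 0.6528.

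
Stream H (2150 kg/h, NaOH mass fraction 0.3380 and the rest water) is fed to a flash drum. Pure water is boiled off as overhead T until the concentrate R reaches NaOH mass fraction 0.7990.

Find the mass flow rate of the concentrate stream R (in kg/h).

909.5 kg/h

NaOH is conserved: 2150×0.338 = 726.7 kg/h all reports to the concentrate.
Concentrate = 726.7/(target fraction) = 909.51 kg/h.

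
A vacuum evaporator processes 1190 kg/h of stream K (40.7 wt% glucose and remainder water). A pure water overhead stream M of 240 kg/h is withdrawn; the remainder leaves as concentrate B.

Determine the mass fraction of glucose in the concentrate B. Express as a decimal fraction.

0.5098

glucose is not removed: 1190×0.407 = 484.33 kg/h of glucose enters B.
Concentrate = 1190 − 240 = 950 kg/h.
Mass fraction = 484.33/950 = 0.5098.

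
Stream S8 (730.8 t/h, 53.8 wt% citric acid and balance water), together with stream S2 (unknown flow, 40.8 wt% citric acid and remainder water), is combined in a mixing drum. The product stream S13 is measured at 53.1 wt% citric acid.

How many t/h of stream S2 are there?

41.59 t/h

Let S2 be the unknown flow. Total out = 730.8 + S2.
citric acid balance: 393.17 + 0.408·S2 = 0.531·(730.8 + S2)
(0.408 − 0.531)·S2 = 0.531×730.8 − 393.17 = -5.1156
S2 = -5.1156 / -0.123 = 41.59 t/h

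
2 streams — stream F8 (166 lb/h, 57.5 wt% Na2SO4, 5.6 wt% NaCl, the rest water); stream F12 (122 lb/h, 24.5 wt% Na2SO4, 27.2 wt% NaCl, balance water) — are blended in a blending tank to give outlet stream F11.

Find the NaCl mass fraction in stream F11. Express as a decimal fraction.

0.148

Total flow out = 166 + 122 = 288 lb/h.
NaCl in = 166×0.056 + 122×0.272 = 42.48 lb/h.
NaCl mass fraction in F11 = 42.48/288 = 0.148.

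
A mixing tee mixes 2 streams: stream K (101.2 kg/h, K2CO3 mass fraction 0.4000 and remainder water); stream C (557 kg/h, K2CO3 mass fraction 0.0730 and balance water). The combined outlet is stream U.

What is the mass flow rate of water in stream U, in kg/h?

water out = water in = 101.2×0.600 + 557×0.927 = 577.06 kg/h.

577.1 kg/h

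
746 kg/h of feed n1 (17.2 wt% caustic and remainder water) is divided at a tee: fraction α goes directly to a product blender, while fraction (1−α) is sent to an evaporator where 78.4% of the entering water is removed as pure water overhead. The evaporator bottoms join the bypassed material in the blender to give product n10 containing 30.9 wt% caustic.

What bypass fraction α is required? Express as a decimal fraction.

All 746×0.172 = 128.31 kg/h of caustic reaches n10, so n10 = 128.31/0.309 = 415.25 kg/h and vapour = 330.75 kg/h.
The evaporator receives (1−α)·746 of feed at 0.828 water and removes 0.784 of that water:
0.784×0.828×(1−α)×746 = 330.75
(1−α) = 330.75/484.27 = 0.6830;  α = 0.3170.

0.317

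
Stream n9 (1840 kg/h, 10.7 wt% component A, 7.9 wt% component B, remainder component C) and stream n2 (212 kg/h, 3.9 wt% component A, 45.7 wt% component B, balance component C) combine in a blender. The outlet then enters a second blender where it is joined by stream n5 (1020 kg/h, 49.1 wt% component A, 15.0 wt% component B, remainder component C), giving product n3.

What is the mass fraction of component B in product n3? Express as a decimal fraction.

Overall, product flow = 3072 kg/h.
component B in = 1840×0.079 + 212×0.457 + 1020×0.150 = 395.24 kg/h.
component B fraction in n3 = 0.129.

0.129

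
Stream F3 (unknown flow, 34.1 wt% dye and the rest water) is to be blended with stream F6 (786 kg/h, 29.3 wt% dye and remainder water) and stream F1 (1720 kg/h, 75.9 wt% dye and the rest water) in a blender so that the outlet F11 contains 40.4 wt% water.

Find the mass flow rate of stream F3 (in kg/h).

165.5 kg/h

Let F3 be the unknown flow. Total out = 2506 + F3.
water balance: 970.22 + 0.659·F3 = 0.404·(2506 + F3)
(0.659 − 0.404)·F3 = 0.404×2506 − 970.22 = 42.202
F3 = 42.202 / 0.255 = 165.5 kg/h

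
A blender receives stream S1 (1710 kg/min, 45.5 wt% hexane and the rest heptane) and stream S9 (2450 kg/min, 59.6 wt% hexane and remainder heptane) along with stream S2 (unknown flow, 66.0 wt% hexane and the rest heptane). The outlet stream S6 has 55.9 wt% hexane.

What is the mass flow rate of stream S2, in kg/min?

Let S2 be the unknown flow. Total out = 4160 + S2.
hexane balance: 2238.2 + 0.660·S2 = 0.559·(4160 + S2)
(0.660 − 0.559)·S2 = 0.559×4160 − 2238.2 = 87.19
S2 = 87.19 / 0.101 = 863.27 kg/min

863.3 kg/min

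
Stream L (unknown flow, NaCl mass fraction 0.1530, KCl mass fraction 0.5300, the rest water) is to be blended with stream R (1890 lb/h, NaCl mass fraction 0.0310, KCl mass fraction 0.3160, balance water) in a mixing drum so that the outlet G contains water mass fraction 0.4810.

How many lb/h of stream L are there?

Let L be the unknown flow. Total out = 1890 + L.
water balance: 1234.2 + 0.317·L = 0.481·(1890 + L)
(0.317 − 0.481)·L = 0.481×1890 − 1234.2 = -325.08
L = -325.08 / -0.164 = 1982.2 lb/h

1982 lb/h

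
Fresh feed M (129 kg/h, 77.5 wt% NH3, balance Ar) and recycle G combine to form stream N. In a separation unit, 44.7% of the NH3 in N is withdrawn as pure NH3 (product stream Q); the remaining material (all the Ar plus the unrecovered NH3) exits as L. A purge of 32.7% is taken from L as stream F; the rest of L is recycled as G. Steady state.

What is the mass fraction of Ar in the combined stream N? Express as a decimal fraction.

Ar enters only via M and leaves only via the purge: 129×0.225 = 0.327×(Ar in L), and the separation unit passes all Ar, so Ar in N = Ar in L = 88.761 kg/h.
NH3 in N: m_A = 129×0.775 + (1−0.327)·(1−0.447)·m_A, so m_A = 99.975/0.6278 = 159.24 kg/h.
N = 159.24 + 88.761 = 248 kg/h.
Ar fraction in N = 88.761/248 = 0.3579.

0.3579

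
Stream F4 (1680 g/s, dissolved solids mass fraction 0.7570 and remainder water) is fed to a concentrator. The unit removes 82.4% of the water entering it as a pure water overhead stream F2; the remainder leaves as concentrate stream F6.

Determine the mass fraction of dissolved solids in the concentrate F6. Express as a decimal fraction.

dissolved solids is not removed: 1680×0.757 = 1271.8 g/s of dissolved solids enters F6.
water entering = 1680×0.243 = 408.24 g/s; overhead removed = 0.824×408.24 = 336.39 g/s.
Concentrate = 1680 − 336.39 = 1343.6 g/s.
Mass fraction = 1271.8/1343.6 = 0.9465.

0.9465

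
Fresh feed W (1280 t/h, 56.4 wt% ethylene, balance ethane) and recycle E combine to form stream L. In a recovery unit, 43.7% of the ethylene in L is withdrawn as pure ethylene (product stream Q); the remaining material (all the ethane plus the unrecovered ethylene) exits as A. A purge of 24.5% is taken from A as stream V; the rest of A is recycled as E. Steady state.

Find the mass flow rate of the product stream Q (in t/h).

548.7 t/h

ethylene in L: m_A = 1280×0.564 + (1−0.245)·(1−0.437)·m_A, so m_A = 721.92/0.5749 = 1255.7 t/h.
Product Q = 0.437×1255.7 = 548.72 t/h.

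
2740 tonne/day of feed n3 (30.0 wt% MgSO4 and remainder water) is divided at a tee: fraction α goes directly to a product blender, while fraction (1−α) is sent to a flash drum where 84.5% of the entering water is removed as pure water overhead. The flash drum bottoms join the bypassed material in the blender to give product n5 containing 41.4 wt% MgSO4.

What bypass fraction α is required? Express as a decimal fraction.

All 2740×0.300 = 822 tonne/day of MgSO4 reaches n5, so n5 = 822/0.414 = 1985.5 tonne/day and vapour = 754.49 tonne/day.
The evaporator receives (1−α)·2740 of feed at 0.700 water and removes 0.845 of that water:
0.845×0.700×(1−α)×2740 = 754.49
(1−α) = 754.49/1620.7 = 0.4655;  α = 0.5345.

0.534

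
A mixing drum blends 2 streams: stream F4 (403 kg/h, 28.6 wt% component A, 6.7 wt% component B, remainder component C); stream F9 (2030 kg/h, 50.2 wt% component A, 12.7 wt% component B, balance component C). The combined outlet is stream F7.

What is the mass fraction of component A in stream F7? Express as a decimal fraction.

Total flow out = 403 + 2030 = 2433 kg/h.
component A in = 403×0.286 + 2030×0.502 = 1134.3 kg/h.
component A mass fraction in F7 = 1134.3/2433 = 0.466.

0.466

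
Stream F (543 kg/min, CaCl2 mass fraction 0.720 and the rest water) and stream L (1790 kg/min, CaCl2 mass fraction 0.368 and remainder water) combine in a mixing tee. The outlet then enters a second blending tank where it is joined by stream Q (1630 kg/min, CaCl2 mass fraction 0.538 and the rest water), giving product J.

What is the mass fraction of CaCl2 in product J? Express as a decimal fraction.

Overall, product flow = 3963 kg/min.
CaCl2 in = 543×0.720 + 1790×0.368 + 1630×0.538 = 1926.6 kg/min.
CaCl2 fraction in J = 0.486.

0.486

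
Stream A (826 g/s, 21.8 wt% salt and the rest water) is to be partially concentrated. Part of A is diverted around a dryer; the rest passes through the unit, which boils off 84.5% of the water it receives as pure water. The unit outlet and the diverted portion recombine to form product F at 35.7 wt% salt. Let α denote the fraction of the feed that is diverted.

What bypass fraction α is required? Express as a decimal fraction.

All 826×0.218 = 180.07 g/s of salt reaches F, so F = 180.07/0.357 = 504.39 g/s and vapour = 321.61 g/s.
The evaporator receives (1−α)·826 of feed at 0.782 water and removes 0.845 of that water:
0.845×0.782×(1−α)×826 = 321.61
(1−α) = 321.61/545.81 = 0.5892;  α = 0.4108.

0.411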